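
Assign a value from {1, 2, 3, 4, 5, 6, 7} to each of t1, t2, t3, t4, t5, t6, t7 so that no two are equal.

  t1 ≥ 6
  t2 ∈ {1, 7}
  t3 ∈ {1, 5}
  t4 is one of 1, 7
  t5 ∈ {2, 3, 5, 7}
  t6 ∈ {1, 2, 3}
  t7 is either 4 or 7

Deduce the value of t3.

The 7 variables draw from only 7 values {1, 2, 3, 4, 5, 6, 7}, so each is used; only t7 can be 4, hence t7 = 4.
Among the 6 still-open variables, 6 fits only t1 (and all 6 values in {1, 2, 3, 5, 6, 7} must be used), so t1 = 6.
t2 and t4 share exactly the 2 values {1, 7}; by pigeonhole those values go to them, so strike 1, 7 from t3, t5, t6.
So t3 = 5.

5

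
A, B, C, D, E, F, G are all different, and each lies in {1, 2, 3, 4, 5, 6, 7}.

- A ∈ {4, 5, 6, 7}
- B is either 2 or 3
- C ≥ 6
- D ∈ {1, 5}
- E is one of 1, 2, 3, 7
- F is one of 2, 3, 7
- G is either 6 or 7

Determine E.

1

The 7 variables together cover exactly {1, 2, 3, 4, 5, 6, 7} — 7 values for 7 variables — and 4 appears only in A's list, so A = 4.
The 6 still-open variables draw from only 6 values {1, 2, 3, 5, 6, 7}, so each is used; only D can be 5, hence D = 5.
The 5 still-open variables together cover exactly {1, 2, 3, 6, 7} — 5 values for 5 variables — and 1 appears only in E's list, so E = 1.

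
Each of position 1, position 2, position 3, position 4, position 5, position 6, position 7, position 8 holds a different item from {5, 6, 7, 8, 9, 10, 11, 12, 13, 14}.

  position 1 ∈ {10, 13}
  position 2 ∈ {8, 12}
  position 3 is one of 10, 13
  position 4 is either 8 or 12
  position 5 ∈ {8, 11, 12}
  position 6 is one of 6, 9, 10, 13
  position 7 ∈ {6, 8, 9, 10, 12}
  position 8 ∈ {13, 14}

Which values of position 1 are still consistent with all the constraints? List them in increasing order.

10, 13

The 8 variables together cover exactly {6, 8, 9, 10, 11, 12, 13, 14} — 8 values for 8 variables — and 11 appears only in position 5's list, so position 5 = 11.
The 7 still-open variables draw from only 7 values {6, 8, 9, 10, 12, 13, 14}, so each is used; only position 8 can be 14, hence position 8 = 14.
position 1 and position 3 between them cover only {10, 13} — a naked pair. Remove those values from position 6, position 7.
The 2 variables position 2 and position 4 are confined to {8, 12}, which locks those values in; drop them from position 7.
No further eliminations apply; position 1 can still be any of 10, 13.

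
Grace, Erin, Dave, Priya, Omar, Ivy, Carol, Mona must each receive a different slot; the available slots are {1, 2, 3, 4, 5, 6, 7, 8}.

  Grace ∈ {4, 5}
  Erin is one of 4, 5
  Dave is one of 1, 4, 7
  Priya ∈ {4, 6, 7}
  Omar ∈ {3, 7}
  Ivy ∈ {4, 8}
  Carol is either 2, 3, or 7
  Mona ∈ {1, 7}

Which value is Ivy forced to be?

The 8 variables together cover exactly {1, 2, 3, 4, 5, 6, 7, 8} — 8 values for 8 variables — and 2 appears only in Carol's list, so Carol = 2.
The 7 still-open variables draw from only 7 values {1, 3, 4, 5, 6, 7, 8}, so each is used; only Omar can be 3, hence Omar = 3.
The 6 still-open variables together cover exactly {1, 4, 5, 6, 7, 8} — 6 values for 6 variables — and 6 appears only in Priya's list, so Priya = 6.
Among the 5 still-open variables, 8 fits only Ivy (and all 5 values in {1, 4, 5, 7, 8} must be used), so Ivy = 8.

8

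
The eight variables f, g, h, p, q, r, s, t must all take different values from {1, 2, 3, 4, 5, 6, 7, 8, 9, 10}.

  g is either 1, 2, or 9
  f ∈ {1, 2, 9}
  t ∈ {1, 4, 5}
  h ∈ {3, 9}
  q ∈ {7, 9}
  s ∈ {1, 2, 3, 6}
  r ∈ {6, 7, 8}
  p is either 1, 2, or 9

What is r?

8

The 3 variables f, g, p are confined to {1, 2, 9}, which locks those values in; drop them from h, q, s, t.
h's domain is down to {3}, so h = 3. Remove 3 from s.
q must be 7 (only option left). Eliminate 7 elsewhere: r.
s must be 6 (only option left). Eliminate 6 elsewhere: r.
So r = 8.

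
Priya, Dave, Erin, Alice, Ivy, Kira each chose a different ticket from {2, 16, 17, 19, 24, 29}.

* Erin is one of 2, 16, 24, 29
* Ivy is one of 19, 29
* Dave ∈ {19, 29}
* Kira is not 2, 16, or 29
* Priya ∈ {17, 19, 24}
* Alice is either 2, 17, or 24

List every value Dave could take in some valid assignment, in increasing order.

19, 29

The 6 variables draw from only 6 values {2, 16, 17, 19, 24, 29}, so each is used; only Erin can be 16, hence Erin = 16.
The 5 still-open variables together cover exactly {2, 17, 19, 24, 29} — 5 values for 5 variables — and 2 appears only in Alice's list, so Alice = 2.
Dave and Ivy between them cover only {19, 29} — a naked pair. Remove those values from Priya, Kira.
No further eliminations apply; Dave can still be any of 19, 29.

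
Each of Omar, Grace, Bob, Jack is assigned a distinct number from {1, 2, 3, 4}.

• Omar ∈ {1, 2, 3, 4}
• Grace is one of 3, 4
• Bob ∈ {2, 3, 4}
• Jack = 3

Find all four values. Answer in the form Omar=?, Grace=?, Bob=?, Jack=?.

Omar=1, Grace=4, Bob=2, Jack=3

Jack's domain is down to {3}, so Jack = 3. Eliminate 3 elsewhere: Omar, Grace, Bob.
Grace must be 4 (only option left). Remove 4 from Omar, Bob.
Bob has just one choice, so Bob = 2. Eliminate 2 elsewhere: Omar.
Omar's domain is down to {1}, so Omar = 1.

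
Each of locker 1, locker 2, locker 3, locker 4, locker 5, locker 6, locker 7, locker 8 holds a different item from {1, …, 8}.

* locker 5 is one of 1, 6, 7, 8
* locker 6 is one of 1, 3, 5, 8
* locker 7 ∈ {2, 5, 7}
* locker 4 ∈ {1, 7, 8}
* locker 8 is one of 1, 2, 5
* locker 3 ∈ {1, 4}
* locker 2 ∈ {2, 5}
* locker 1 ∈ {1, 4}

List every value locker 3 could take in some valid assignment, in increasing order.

The 8 variables together cover exactly {1, 2, 3, 4, 5, 6, 7, 8} — 8 values for 8 variables — and 3 appears only in locker 6's list, so locker 6 = 3.
Among the 7 still-open variables, 6 fits only locker 5 (and all 7 values in {1, 2, 4, 5, 6, 7, 8} must be used), so locker 5 = 6.
Among the 6 still-open variables, 8 fits only locker 4 (and all 6 values in {1, 2, 4, 5, 7, 8} must be used), so locker 4 = 8.
Among the 5 still-open variables, 7 fits only locker 7 (and all 5 values in {1, 2, 4, 5, 7} must be used), so locker 7 = 7.
The 2 variables locker 1 and locker 3 are confined to {1, 4}, which locks those values in; drop them from locker 8.
No further eliminations apply; locker 3 can still be any of 1, 4.

1, 4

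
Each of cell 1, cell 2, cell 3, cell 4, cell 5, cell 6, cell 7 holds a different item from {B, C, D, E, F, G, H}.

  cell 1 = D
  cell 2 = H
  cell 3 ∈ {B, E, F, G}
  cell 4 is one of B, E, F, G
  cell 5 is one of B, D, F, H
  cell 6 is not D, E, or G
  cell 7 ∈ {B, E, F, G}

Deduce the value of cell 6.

cell 1 has just one choice, so cell 1 = D. Strike D from cell 5.
cell 2's domain is down to {H}, so cell 2 = H. Strike H from cell 5, cell 6.
Among the 5 still-open variables, C fits only cell 6 (and all 5 values in {B, C, E, F, G} must be used), so cell 6 = C.

C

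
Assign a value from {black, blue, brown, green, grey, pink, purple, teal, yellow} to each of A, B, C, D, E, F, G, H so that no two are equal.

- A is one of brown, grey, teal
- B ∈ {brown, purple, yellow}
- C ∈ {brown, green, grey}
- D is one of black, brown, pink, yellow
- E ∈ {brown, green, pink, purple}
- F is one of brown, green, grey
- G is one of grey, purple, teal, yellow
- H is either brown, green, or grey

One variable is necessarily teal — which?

A

Among the 8 variables, black fits only D (and all 8 values in {black, brown, green, grey, pink, purple, teal, yellow} must be used), so D = black.
The 7 still-open variables together cover exactly {brown, green, grey, pink, purple, teal, yellow} — 7 values for 7 variables — and pink appears only in E's list, so E = pink.
C, F, H share exactly the 3 values {brown, green, grey}; by pigeonhole those values go to them, so strike brown, green, grey from A, B, G.
So teal goes to A.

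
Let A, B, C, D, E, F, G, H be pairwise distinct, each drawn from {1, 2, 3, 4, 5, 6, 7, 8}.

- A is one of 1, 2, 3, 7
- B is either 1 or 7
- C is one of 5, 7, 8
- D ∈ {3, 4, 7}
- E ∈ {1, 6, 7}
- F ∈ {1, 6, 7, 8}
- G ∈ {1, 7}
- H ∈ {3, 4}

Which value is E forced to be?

Among the 8 variables, 2 fits only A (and all 8 values in {1, 2, 3, 4, 5, 6, 7, 8} must be used), so A = 2.
The 7 still-open variables together cover exactly {1, 3, 4, 5, 6, 7, 8} — 7 values for 7 variables — and 5 appears only in C's list, so C = 5.
The 6 still-open variables together cover exactly {1, 3, 4, 6, 7, 8} — 6 values for 6 variables — and 8 appears only in F's list, so F = 8.
The 5 still-open variables together cover exactly {1, 3, 4, 6, 7} — 5 values for 5 variables — and 6 appears only in E's list, so E = 6.

6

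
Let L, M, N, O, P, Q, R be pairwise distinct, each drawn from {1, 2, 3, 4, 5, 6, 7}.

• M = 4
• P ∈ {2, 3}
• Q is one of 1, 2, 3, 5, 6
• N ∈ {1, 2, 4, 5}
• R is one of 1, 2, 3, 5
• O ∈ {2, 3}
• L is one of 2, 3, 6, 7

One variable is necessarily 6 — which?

M's domain is down to {4}, so M = 4. So N can't be 4.
The 6 still-open variables together cover exactly {1, 2, 3, 5, 6, 7} — 6 values for 6 variables — and 7 appears only in L's list, so L = 7.
Among the 5 still-open variables, 6 fits only Q (and all 5 values in {1, 2, 3, 5, 6} must be used), so Q = 6.

Q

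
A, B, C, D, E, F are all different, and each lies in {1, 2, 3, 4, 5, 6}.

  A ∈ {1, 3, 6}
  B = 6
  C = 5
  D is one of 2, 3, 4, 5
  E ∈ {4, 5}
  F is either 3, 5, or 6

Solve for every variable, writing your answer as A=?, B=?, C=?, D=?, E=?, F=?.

A=1, B=6, C=5, D=2, E=4, F=3

B has just one choice, so B = 6. Eliminate 6 elsewhere: A, F.
C must be 5 (only option left). Eliminate 5 elsewhere: D, E, F.
That leaves E = 4. Strike 4 from D.
F must be 3 (only option left). Eliminate 3 elsewhere: A, D.
A's domain is down to {1}, so A = 1.
D's domain is down to {2}, so D = 2.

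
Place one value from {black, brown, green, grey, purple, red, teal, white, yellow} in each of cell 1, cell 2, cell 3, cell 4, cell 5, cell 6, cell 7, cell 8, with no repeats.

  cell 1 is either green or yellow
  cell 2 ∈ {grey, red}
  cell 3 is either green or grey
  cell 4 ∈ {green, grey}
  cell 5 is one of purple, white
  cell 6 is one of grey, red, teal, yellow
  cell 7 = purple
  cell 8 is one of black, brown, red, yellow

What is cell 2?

cell 7 must be purple (only option left). Remove purple from cell 5.
cell 5 has just one choice, so cell 5 = white.
cell 3 and cell 4 share exactly the 2 values {green, grey}; by pigeonhole those values go to them, so strike green, grey from cell 1, cell 2, cell 6.
So cell 2 = red.

red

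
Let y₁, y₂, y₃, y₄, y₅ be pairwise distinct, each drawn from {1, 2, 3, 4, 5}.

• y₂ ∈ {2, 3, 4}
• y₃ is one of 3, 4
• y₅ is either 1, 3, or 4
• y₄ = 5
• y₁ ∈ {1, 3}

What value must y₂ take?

2

y₄ must be 5 (only option left).
The 4 still-open variables draw from only 4 values {1, 2, 3, 4}, so each is used; only y₂ can be 2, hence y₂ = 2.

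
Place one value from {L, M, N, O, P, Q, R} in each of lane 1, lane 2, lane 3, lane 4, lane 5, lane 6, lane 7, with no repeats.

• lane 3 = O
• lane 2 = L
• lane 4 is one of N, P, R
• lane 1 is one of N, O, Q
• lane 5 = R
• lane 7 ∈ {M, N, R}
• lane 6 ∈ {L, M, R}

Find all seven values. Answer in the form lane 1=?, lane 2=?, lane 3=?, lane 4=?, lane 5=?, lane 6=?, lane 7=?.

lane 1=Q, lane 2=L, lane 3=O, lane 4=P, lane 5=R, lane 6=M, lane 7=N

lane 2's domain is down to {L}, so lane 2 = L. Eliminate L elsewhere: lane 6.
lane 3's domain is down to {O}, so lane 3 = O. Eliminate O elsewhere: lane 1.
lane 5 must be R (only option left). Strike R from lane 4, lane 6, lane 7.
lane 6's domain is down to {M}, so lane 6 = M. Strike M from lane 7.
lane 7 must be N (only option left). Eliminate N elsewhere: lane 1, lane 4.
That leaves lane 1 = Q.
That leaves lane 4 = P.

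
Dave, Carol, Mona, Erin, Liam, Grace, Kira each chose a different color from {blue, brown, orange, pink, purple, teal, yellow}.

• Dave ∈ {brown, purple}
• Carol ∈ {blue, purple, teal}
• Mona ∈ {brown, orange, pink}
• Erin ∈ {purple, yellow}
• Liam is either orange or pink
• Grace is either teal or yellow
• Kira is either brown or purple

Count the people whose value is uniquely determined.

Among the 7 variables, blue fits only Carol (and all 7 values in {blue, brown, orange, pink, purple, teal, yellow} must be used), so Carol = blue.
The 6 still-open variables together cover exactly {brown, orange, pink, purple, teal, yellow} — 6 values for 6 variables — and teal appears only in Grace's list, so Grace = teal.
The 5 still-open variables draw from only 5 values {brown, orange, pink, purple, yellow}, so each is used; only Erin can be yellow, hence Erin = yellow.
Dave and Kira share exactly the 2 values {brown, purple}; by pigeonhole those values go to them, so strike brown, purple from Mona.
Determined: Carol=blue, Erin=yellow, Grace=teal. The other people each still have more than one consistent value. That makes 3.

3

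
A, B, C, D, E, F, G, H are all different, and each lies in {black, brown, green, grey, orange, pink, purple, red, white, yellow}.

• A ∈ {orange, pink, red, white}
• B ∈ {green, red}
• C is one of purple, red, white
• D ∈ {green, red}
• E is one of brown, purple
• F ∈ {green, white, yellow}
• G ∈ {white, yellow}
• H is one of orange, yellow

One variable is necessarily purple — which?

C

The 8 variables draw from only 8 values {brown, green, orange, pink, purple, red, white, yellow}, so each is used; only E can be brown, hence E = brown.
The 7 still-open variables together cover exactly {green, orange, pink, purple, red, white, yellow} — 7 values for 7 variables — and pink appears only in A's list, so A = pink.
The 6 still-open variables draw from only 6 values {green, orange, purple, red, white, yellow}, so each is used; only H can be orange, hence H = orange.
The 5 still-open variables together cover exactly {green, purple, red, white, yellow} — 5 values for 5 variables — and purple appears only in C's list, so C = purple.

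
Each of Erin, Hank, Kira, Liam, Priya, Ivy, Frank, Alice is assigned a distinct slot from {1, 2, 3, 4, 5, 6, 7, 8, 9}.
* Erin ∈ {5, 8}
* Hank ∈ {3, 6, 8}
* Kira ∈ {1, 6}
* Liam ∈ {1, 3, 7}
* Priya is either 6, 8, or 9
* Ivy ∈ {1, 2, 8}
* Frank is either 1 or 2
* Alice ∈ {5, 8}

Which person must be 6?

Kira

Among the 8 variables, 7 fits only Liam (and all 8 values in {1, 2, 3, 5, 6, 7, 8, 9} must be used), so Liam = 7.
The 7 still-open variables draw from only 7 values {1, 2, 3, 5, 6, 8, 9}, so each is used; only Hank can be 3, hence Hank = 3.
The 6 still-open variables draw from only 6 values {1, 2, 5, 6, 8, 9}, so each is used; only Priya can be 9, hence Priya = 9.
Among the 5 still-open variables, 6 fits only Kira (and all 5 values in {1, 2, 5, 6, 8} must be used), so Kira = 6.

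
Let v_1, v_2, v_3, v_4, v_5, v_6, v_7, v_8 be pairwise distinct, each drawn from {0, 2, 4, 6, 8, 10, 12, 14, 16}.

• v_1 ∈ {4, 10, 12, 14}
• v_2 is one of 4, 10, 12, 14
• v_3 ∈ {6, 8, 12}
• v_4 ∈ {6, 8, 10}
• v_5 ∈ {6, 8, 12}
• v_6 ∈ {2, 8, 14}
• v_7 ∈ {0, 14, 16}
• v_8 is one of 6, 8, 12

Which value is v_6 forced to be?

v_3, v_5, v_8 between them cover only {6, 8, 12} — a naked triple. Remove those values from v_1, v_2, v_4, v_6.
That leaves v_4 = 10. So v_1, v_2 can't be 10.
v_1 and v_2 between them cover only {4, 14} — a naked pair. Remove those values from v_6, v_7.
So v_6 = 2.

2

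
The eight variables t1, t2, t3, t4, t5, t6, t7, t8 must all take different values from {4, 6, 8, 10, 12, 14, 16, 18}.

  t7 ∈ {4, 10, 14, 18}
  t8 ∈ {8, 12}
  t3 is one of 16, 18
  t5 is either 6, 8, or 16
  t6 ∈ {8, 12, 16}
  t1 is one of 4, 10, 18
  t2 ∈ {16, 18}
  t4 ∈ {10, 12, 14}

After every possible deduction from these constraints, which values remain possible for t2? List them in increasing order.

The 8 variables together cover exactly {4, 6, 8, 10, 12, 14, 16, 18} — 8 values for 8 variables — and 6 appears only in t5's list, so t5 = 6.
The 2 variables t2 and t3 are confined to {16, 18}, which locks those values in; drop them from t1, t6, t7.
The 2 variables t6 and t8 are confined to {8, 12}, which locks those values in; drop them from t4.
No further eliminations apply; t2 can still be any of 16, 18.

16, 18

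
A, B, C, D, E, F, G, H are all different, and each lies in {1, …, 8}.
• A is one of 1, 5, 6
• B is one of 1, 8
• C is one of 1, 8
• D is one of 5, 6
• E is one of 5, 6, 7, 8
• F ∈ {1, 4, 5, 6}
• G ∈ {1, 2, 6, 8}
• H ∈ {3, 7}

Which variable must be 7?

The 8 variables together cover exactly {1, 2, 3, 4, 5, 6, 7, 8} — 8 values for 8 variables — and 2 appears only in G's list, so G = 2.
The 7 still-open variables together cover exactly {1, 3, 4, 5, 6, 7, 8} — 7 values for 7 variables — and 3 appears only in H's list, so H = 3.
Among the 6 still-open variables, 4 fits only F (and all 6 values in {1, 4, 5, 6, 7, 8} must be used), so F = 4.
The 5 still-open variables together cover exactly {1, 5, 6, 7, 8} — 5 values for 5 variables — and 7 appears only in E's list, so E = 7.

E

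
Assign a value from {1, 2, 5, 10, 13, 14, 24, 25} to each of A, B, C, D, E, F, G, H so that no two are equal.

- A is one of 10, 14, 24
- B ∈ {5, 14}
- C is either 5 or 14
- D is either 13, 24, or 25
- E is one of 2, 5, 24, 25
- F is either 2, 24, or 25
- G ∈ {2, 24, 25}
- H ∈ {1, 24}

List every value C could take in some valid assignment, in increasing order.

5, 14

The 8 variables together cover exactly {1, 2, 5, 10, 13, 14, 24, 25} — 8 values for 8 variables — and 1 appears only in H's list, so H = 1.
The 7 still-open variables together cover exactly {2, 5, 10, 13, 14, 24, 25} — 7 values for 7 variables — and 10 appears only in A's list, so A = 10.
The 6 still-open variables together cover exactly {2, 5, 13, 14, 24, 25} — 6 values for 6 variables — and 13 appears only in D's list, so D = 13.
The 2 variables B and C are confined to {5, 14}, which locks those values in; drop them from E.
No further eliminations apply; C can still be any of 5, 14.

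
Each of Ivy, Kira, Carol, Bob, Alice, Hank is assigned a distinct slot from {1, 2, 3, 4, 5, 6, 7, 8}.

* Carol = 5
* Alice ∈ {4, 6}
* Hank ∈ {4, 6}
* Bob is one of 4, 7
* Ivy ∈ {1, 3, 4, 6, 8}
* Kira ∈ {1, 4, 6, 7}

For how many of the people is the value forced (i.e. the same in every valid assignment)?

Carol must be 5 (only option left).
The 2 variables Alice and Hank are confined to {4, 6}, which locks those values in; drop them from Ivy, Kira, Bob.
That leaves Bob = 7. Strike 7 from Kira.
That leaves Kira = 1. Remove 1 from Ivy.
Determined: Kira=1, Carol=5, Bob=7. The other people each still have more than one consistent value. That makes 3.

3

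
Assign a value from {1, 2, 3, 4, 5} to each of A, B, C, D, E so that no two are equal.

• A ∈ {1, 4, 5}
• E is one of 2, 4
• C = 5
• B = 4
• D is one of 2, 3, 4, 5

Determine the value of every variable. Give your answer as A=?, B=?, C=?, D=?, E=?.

B must be 4 (only option left). Strike 4 from A, D, E.
C's domain is down to {5}, so C = 5. So A, D can't be 5.
That leaves E = 2. Eliminate 2 elsewhere: D.
A has just one choice, so A = 1.
D has just one choice, so D = 3.

A=1, B=4, C=5, D=3, E=2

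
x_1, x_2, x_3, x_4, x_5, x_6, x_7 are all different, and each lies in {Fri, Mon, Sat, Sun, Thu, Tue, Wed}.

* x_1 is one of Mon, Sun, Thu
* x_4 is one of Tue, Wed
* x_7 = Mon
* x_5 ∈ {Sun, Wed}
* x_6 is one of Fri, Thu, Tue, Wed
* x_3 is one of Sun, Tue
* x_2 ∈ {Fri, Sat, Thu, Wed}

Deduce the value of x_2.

Sat

x_7's domain is down to {Mon}, so x_7 = Mon. Eliminate Mon elsewhere: x_1.
Among the 6 still-open variables, Sat fits only x_2 (and all 6 values in {Fri, Sat, Sun, Thu, Tue, Wed} must be used), so x_2 = Sat.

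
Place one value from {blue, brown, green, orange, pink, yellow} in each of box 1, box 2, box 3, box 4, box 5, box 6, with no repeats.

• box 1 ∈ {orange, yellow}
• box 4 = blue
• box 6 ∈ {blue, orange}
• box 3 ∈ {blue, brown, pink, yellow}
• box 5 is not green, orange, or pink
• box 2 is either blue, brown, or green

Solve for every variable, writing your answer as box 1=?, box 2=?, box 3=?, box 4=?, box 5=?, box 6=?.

box 4 must be blue (only option left). Strike blue from box 2, box 3, box 5, box 6.
That leaves box 6 = orange. So box 1 can't be orange.
That leaves box 1 = yellow. Eliminate yellow elsewhere: box 3, box 5.
box 5's domain is down to {brown}, so box 5 = brown. So box 2, box 3 can't be brown.
box 2 must be green (only option left).
That leaves box 3 = pink.

box 1=yellow, box 2=green, box 3=pink, box 4=blue, box 5=brown, box 6=orange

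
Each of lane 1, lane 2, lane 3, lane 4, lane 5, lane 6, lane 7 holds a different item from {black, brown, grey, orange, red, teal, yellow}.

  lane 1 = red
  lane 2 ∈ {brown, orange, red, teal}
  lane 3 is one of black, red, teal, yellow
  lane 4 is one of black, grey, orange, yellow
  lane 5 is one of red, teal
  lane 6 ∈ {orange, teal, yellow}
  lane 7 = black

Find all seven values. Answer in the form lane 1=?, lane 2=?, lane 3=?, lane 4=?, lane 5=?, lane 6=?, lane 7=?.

lane 1=red, lane 2=brown, lane 3=yellow, lane 4=grey, lane 5=teal, lane 6=orange, lane 7=black

lane 1's domain is down to {red}, so lane 1 = red. Eliminate red elsewhere: lane 2, lane 3, lane 5.
lane 5 must be teal (only option left). Eliminate teal elsewhere: lane 2, lane 3, lane 6.
lane 7 has just one choice, so lane 7 = black. Eliminate black elsewhere: lane 3, lane 4.
lane 3 must be yellow (only option left). Eliminate yellow elsewhere: lane 4, lane 6.
lane 6 has just one choice, so lane 6 = orange. Strike orange from lane 2, lane 4.
lane 2 has just one choice, so lane 2 = brown.
lane 4 has just one choice, so lane 4 = grey.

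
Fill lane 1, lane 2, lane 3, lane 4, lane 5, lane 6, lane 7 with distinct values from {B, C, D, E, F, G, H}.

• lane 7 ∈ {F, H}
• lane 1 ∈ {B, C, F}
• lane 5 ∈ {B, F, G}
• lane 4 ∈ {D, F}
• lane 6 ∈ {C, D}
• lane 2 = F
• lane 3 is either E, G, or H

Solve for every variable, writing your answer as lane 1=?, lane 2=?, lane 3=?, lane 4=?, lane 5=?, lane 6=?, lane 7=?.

lane 2 must be F (only option left). Eliminate F elsewhere: lane 1, lane 4, lane 5, lane 7.
lane 4 has just one choice, so lane 4 = D. Remove D from lane 6.
lane 6 must be C (only option left). Strike C from lane 1.
lane 7 must be H (only option left). Remove H from lane 3.
That leaves lane 1 = B. Remove B from lane 5.
lane 5 must be G (only option left). Strike G from lane 3.
lane 3's domain is down to {E}, so lane 3 = E.

lane 1=B, lane 2=F, lane 3=E, lane 4=D, lane 5=G, lane 6=C, lane 7=H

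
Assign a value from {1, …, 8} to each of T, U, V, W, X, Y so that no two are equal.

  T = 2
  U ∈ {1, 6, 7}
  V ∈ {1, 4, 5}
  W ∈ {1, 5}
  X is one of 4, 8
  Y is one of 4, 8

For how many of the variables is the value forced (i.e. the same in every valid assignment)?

1

T has just one choice, so T = 2.
The 2 variables X and Y are confined to {4, 8}, which locks those values in; drop them from V.
V and W share exactly the 2 values {1, 5}; by pigeonhole those values go to them, so strike 1, 5 from U.
Determined: T=2. The other variables each still have more than one consistent value. That makes 1.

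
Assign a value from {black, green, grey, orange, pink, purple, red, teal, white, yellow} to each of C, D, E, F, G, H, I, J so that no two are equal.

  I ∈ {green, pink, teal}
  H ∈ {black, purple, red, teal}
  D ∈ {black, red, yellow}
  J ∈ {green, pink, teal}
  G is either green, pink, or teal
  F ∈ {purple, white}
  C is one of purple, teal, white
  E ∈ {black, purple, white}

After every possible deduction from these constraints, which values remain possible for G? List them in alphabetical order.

green, pink, teal

The 8 variables draw from only 8 values {black, green, pink, purple, red, teal, white, yellow}, so each is used; only D can be yellow, hence D = yellow.
The 7 still-open variables draw from only 7 values {black, green, pink, purple, red, teal, white}, so each is used; only H can be red, hence H = red.
The 6 still-open variables together cover exactly {black, green, pink, purple, teal, white} — 6 values for 6 variables — and black appears only in E's list, so E = black.
The 3 variables G, I, J are confined to {green, pink, teal}, which locks those values in; drop them from C.
No further eliminations apply; G can still be any of green, pink, teal.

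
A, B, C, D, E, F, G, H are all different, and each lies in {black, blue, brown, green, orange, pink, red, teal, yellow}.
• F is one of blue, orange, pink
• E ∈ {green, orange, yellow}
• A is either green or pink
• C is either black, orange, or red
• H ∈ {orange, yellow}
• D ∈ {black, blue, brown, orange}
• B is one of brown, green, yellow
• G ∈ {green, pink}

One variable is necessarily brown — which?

B

The 8 variables together cover exactly {black, blue, brown, green, orange, pink, red, yellow} — 8 values for 8 variables — and red appears only in C's list, so C = red.
Among the 7 still-open variables, black fits only D (and all 7 values in {black, blue, brown, green, orange, pink, yellow} must be used), so D = black.
The 6 still-open variables draw from only 6 values {blue, brown, green, orange, pink, yellow}, so each is used; only F can be blue, hence F = blue.
Among the 5 still-open variables, brown fits only B (and all 5 values in {brown, green, orange, pink, yellow} must be used), so B = brown.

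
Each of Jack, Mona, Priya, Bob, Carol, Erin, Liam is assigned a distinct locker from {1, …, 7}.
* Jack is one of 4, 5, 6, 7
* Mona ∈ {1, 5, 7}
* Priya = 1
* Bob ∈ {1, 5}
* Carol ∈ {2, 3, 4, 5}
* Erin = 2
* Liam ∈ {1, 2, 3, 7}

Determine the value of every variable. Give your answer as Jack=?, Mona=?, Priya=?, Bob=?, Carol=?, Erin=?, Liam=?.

Priya must be 1 (only option left). So Mona, Bob, Liam can't be 1.
Bob has just one choice, so Bob = 5. Remove 5 from Jack, Mona, Carol.
Erin must be 2 (only option left). So Carol, Liam can't be 2.
That leaves Mona = 7. Remove 7 from Jack, Liam.
Liam has just one choice, so Liam = 3. Strike 3 from Carol.
That leaves Carol = 4. So Jack can't be 4.
Jack must be 6 (only option left).

Jack=6, Mona=7, Priya=1, Bob=5, Carol=4, Erin=2, Liam=3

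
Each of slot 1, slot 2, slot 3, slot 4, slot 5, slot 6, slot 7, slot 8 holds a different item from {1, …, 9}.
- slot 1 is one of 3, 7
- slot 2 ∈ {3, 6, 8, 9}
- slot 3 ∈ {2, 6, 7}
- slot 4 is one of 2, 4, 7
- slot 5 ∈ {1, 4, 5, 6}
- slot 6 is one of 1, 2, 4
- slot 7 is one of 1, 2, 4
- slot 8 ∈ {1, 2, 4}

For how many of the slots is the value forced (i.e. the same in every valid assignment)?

The 3 variables slot 6, slot 7, slot 8 are confined to {1, 2, 4}, which locks those values in; drop them from slot 3, slot 4, slot 5.
slot 4 has just one choice, so slot 4 = 7. Strike 7 from slot 1, slot 3.
slot 1 must be 3 (only option left). Remove 3 from slot 2.
slot 3's domain is down to {6}, so slot 3 = 6. Strike 6 from slot 2, slot 5.
slot 5's domain is down to {5}, so slot 5 = 5.
Determined: slot 1=3, slot 3=6, slot 4=7, slot 5=5. The other slots each still have more than one consistent value. That makes 4.

4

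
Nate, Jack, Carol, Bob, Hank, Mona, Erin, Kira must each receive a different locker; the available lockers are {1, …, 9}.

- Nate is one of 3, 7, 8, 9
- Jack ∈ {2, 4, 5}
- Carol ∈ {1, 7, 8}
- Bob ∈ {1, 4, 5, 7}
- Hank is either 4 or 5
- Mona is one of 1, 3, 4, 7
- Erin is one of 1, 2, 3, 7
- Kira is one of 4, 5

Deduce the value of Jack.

Among the 8 variables, 9 fits only Nate (and all 8 values in {1, 2, 3, 4, 5, 7, 8, 9} must be used), so Nate = 9.
Among the 7 still-open variables, 8 fits only Carol (and all 7 values in {1, 2, 3, 4, 5, 7, 8} must be used), so Carol = 8.
Hank and Kira between them cover only {4, 5} — a naked pair. Remove those values from Jack, Bob, Mona.
So Jack = 2.

2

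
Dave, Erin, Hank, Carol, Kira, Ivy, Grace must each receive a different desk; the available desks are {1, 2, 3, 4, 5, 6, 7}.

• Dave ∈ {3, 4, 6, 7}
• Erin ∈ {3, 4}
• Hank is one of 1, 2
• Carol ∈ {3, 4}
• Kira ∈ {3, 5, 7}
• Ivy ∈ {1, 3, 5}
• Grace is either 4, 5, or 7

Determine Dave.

The 7 variables draw from only 7 values {1, 2, 3, 4, 5, 6, 7}, so each is used; only Hank can be 2, hence Hank = 2.
The 6 still-open variables together cover exactly {1, 3, 4, 5, 6, 7} — 6 values for 6 variables — and 1 appears only in Ivy's list, so Ivy = 1.
Among the 5 still-open variables, 6 fits only Dave (and all 5 values in {3, 4, 5, 6, 7} must be used), so Dave = 6.

6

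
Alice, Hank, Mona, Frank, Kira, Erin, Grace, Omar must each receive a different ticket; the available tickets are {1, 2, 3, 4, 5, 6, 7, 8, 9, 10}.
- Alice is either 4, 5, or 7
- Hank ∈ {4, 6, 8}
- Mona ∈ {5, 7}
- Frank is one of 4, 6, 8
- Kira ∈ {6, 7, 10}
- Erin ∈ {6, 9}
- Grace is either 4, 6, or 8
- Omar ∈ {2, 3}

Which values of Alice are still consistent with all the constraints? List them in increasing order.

Hank, Frank, Grace between them cover only {4, 6, 8} — a naked triple. Remove those values from Alice, Kira, Erin.
Erin's domain is down to {9}, so Erin = 9.
Alice and Mona between them cover only {5, 7} — a naked pair. Remove those values from Kira.
That leaves Kira = 10.
No further eliminations apply; Alice can still be any of 5, 7.

5, 7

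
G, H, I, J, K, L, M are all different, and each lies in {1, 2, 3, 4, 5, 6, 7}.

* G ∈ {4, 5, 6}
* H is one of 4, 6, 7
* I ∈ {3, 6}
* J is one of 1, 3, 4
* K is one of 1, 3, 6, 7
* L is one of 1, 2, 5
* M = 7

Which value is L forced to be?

M's domain is down to {7}, so M = 7. Remove 7 from H, K.
The 6 still-open variables draw from only 6 values {1, 2, 3, 4, 5, 6}, so each is used; only L can be 2, hence L = 2.

2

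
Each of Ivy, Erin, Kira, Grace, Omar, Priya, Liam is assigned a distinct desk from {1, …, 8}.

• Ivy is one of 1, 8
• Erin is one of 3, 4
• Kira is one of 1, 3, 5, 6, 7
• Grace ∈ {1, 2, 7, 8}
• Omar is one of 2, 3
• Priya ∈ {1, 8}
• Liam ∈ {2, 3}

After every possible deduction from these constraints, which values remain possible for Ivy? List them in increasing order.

Ivy and Priya between them cover only {1, 8} — a naked pair. Remove those values from Kira, Grace.
Omar and Liam share exactly the 2 values {2, 3}; by pigeonhole those values go to them, so strike 2, 3 from Erin, Kira, Grace.
Erin has just one choice, so Erin = 4.
Grace must be 7 (only option left). Remove 7 from Kira.
No further eliminations apply; Ivy can still be any of 1, 8.

1, 8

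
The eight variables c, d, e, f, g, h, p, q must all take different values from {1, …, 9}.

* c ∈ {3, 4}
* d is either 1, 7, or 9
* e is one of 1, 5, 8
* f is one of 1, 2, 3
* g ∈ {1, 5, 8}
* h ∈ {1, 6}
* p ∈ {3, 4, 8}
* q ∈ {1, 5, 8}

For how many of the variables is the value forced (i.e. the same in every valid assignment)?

e, g, q between them cover only {1, 5, 8} — a naked triple. Remove those values from d, f, h, p.
h has just one choice, so h = 6.
c and p share exactly the 2 values {3, 4}; by pigeonhole those values go to them, so strike 3, 4 from f.
That leaves f = 2.
Determined: f=2, h=6. The other variables each still have more than one consistent value. That makes 2.

2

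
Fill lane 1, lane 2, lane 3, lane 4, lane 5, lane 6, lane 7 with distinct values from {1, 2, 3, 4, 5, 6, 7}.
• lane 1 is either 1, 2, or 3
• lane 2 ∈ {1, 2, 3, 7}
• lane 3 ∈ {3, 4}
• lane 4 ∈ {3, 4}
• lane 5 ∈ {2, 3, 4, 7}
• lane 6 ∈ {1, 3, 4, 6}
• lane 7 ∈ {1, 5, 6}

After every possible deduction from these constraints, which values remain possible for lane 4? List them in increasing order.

Among the 7 variables, 5 fits only lane 7 (and all 7 values in {1, 2, 3, 4, 5, 6, 7} must be used), so lane 7 = 5.
Among the 6 still-open variables, 6 fits only lane 6 (and all 6 values in {1, 2, 3, 4, 6, 7} must be used), so lane 6 = 6.
lane 3 and lane 4 between them cover only {3, 4} — a naked pair. Remove those values from lane 1, lane 2, lane 5.
No further eliminations apply; lane 4 can still be any of 3, 4.

3, 4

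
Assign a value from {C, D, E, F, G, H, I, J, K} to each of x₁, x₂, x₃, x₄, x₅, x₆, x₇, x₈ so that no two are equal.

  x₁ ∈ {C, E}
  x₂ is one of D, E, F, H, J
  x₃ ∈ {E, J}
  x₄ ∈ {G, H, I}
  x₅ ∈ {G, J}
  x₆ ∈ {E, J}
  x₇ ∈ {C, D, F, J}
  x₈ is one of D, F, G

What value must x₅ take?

G

The 8 variables together cover exactly {C, D, E, F, G, H, I, J} — 8 values for 8 variables — and I appears only in x₄'s list, so x₄ = I.
Among the 7 still-open variables, H fits only x₂ (and all 7 values in {C, D, E, F, G, H, J} must be used), so x₂ = H.
The 2 variables x₃ and x₆ are confined to {E, J}, which locks those values in; drop them from x₁, x₅, x₇.
So x₅ = G.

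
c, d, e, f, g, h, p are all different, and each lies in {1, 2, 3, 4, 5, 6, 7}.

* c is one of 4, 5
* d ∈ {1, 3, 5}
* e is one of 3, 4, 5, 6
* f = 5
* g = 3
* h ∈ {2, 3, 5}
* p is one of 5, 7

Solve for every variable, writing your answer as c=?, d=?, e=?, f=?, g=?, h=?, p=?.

f must be 5 (only option left). Remove 5 from c, d, e, h, p.
g's domain is down to {3}, so g = 3. Remove 3 from d, e, h.
h has just one choice, so h = 2.
p must be 7 (only option left).
c must be 4 (only option left). Remove 4 from e.
d's domain is down to {1}, so d = 1.
e has just one choice, so e = 6.

c=4, d=1, e=6, f=5, g=3, h=2, p=7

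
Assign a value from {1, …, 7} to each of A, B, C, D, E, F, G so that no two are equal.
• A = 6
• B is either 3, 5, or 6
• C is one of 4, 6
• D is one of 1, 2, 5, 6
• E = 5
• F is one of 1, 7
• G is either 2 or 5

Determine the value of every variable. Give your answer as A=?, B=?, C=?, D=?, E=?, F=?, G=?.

A=6, B=3, C=4, D=1, E=5, F=7, G=2

A has just one choice, so A = 6. So B, C, D can't be 6.
C has just one choice, so C = 4.
E has just one choice, so E = 5. So B, D, G can't be 5.
That leaves G = 2. Eliminate 2 elsewhere: D.
B has just one choice, so B = 3.
That leaves D = 1. Strike 1 from F.
F has just one choice, so F = 7.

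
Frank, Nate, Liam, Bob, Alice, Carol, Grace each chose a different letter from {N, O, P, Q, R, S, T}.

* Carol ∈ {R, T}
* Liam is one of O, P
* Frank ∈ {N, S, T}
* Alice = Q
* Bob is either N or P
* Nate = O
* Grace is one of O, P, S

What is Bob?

Nate has just one choice, so Nate = O. Eliminate O elsewhere: Liam, Grace.
Liam must be P (only option left). Eliminate P elsewhere: Bob, Grace.
So Bob = N.

N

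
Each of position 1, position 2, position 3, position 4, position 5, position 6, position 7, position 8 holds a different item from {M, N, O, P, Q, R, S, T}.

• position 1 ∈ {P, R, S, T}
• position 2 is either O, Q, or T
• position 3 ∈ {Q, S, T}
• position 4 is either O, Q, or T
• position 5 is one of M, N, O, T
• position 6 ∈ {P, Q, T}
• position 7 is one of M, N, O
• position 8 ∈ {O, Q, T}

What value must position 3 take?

The 8 variables draw from only 8 values {M, N, O, P, Q, R, S, T}, so each is used; only position 1 can be R, hence position 1 = R.
Among the 7 still-open variables, P fits only position 6 (and all 7 values in {M, N, O, P, Q, S, T} must be used), so position 6 = P.
Among the 6 still-open variables, S fits only position 3 (and all 6 values in {M, N, O, Q, S, T} must be used), so position 3 = S.

S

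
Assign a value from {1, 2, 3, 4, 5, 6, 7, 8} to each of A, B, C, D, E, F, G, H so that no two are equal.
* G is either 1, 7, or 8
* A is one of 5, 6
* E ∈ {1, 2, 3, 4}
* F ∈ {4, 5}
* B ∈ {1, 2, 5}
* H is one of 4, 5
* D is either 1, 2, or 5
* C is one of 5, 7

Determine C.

The 8 variables draw from only 8 values {1, 2, 3, 4, 5, 6, 7, 8}, so each is used; only E can be 3, hence E = 3.
The 7 still-open variables together cover exactly {1, 2, 4, 5, 6, 7, 8} — 7 values for 7 variables — and 6 appears only in A's list, so A = 6.
Among the 6 still-open variables, 8 fits only G (and all 6 values in {1, 2, 4, 5, 7, 8} must be used), so G = 8.
Among the 5 still-open variables, 7 fits only C (and all 5 values in {1, 2, 4, 5, 7} must be used), so C = 7.

7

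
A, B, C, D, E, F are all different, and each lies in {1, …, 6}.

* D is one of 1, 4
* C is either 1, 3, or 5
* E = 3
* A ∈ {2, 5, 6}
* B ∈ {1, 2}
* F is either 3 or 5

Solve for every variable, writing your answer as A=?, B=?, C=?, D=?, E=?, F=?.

A=6, B=2, C=1, D=4, E=3, F=5

E's domain is down to {3}, so E = 3. Strike 3 from C, F.
F has just one choice, so F = 5. So A, C can't be 5.
That leaves C = 1. Eliminate 1 elsewhere: B, D.
D must be 4 (only option left).
B must be 2 (only option left). Eliminate 2 elsewhere: A.
A must be 6 (only option left).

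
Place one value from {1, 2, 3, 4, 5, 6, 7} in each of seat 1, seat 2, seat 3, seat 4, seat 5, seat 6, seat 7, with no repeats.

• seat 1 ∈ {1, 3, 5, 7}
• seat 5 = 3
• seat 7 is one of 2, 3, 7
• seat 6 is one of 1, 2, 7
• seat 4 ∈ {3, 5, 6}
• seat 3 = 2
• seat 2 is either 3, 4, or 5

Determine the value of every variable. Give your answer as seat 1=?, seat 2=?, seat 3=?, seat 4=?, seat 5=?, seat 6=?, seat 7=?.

seat 3's domain is down to {2}, so seat 3 = 2. Eliminate 2 elsewhere: seat 6, seat 7.
seat 5's domain is down to {3}, so seat 5 = 3. Eliminate 3 elsewhere: seat 1, seat 2, seat 4, seat 7.
seat 7's domain is down to {7}, so seat 7 = 7. Remove 7 from seat 1, seat 6.
That leaves seat 6 = 1. Strike 1 from seat 1.
That leaves seat 1 = 5. Eliminate 5 elsewhere: seat 2, seat 4.
seat 2 must be 4 (only option left).
seat 4's domain is down to {6}, so seat 4 = 6.

seat 1=5, seat 2=4, seat 3=2, seat 4=6, seat 5=3, seat 6=1, seat 7=7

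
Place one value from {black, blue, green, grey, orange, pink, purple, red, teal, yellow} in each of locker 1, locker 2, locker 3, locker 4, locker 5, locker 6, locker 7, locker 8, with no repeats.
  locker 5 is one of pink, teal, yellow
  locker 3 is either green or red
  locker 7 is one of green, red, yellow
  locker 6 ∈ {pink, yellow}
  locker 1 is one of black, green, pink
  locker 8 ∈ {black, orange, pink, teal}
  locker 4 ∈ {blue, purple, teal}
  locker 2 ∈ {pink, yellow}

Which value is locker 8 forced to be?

orange

The 2 variables locker 2 and locker 6 are confined to {pink, yellow}, which locks those values in; drop them from locker 1, locker 5, locker 7, locker 8.
locker 5's domain is down to {teal}, so locker 5 = teal. Eliminate teal elsewhere: locker 4, locker 8.
locker 3 and locker 7 between them cover only {green, red} — a naked pair. Remove those values from locker 1.
That leaves locker 1 = black. So locker 8 can't be black.
So locker 8 = orange.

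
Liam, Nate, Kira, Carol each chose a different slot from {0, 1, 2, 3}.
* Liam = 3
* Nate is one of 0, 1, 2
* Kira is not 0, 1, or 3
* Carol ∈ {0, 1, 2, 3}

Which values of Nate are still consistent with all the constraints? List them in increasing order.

Liam's domain is down to {3}, so Liam = 3. Strike 3 from Carol.
That leaves Kira = 2. Strike 2 from Nate, Carol.
No further eliminations apply; Nate can still be any of 0, 1.

0, 1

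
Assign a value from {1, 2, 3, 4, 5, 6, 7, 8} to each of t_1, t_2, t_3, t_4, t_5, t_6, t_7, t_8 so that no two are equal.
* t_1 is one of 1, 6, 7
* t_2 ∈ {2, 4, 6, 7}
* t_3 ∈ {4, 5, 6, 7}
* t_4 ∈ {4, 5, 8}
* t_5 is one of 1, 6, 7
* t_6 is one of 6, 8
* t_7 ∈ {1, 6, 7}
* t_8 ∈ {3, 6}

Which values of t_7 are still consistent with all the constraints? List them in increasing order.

1, 6, 7

The 8 variables draw from only 8 values {1, 2, 3, 4, 5, 6, 7, 8}, so each is used; only t_2 can be 2, hence t_2 = 2.
The 7 still-open variables draw from only 7 values {1, 3, 4, 5, 6, 7, 8}, so each is used; only t_8 can be 3, hence t_8 = 3.
t_1, t_5, t_7 between them cover only {1, 6, 7} — a naked triple. Remove those values from t_3, t_6.
That leaves t_6 = 8. Strike 8 from t_4.
No further eliminations apply; t_7 can still be any of 1, 6, 7.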